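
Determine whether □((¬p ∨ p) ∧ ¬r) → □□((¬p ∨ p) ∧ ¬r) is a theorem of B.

No, not valid

Tableau for the negation ¬(□((¬p ∨ p) ∧ ¬r) → □□((¬p ∨ p) ∧ ¬r)):
1. ¬(□((¬p ∨ p) ∧ ¬r) → □□((¬p ∨ p) ∧ ¬r)), 0
2. □((¬p ∨ p) ∧ ¬r), 0
3. ¬□□((¬p ∨ p) ∧ ¬r), 0
4. (¬p ∨ p) ∧ ¬r, 0
5. ¬p ∨ p, 0
6. ¬r, 0
7. p, 0
8. ¬□((¬p ∨ p) ∧ ¬r), 1
9. (¬p ∨ p) ∧ ¬r, 1
10. ¬p ∨ p, 1
11. ¬r, 1
12. p, 1
13. ¬((¬p ∨ p) ∧ ¬r), 2
14. r, 2
Accessibility: 0R0, 0R1, 1R0, 1R1, 1R2, 2R1, 2R2
The negation has an open branch (countermodel exists).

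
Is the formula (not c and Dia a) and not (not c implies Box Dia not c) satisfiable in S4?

Yes, satisfiable

1. (not c and Dia a) and not (not c implies Box Dia not c), 0
2. not c and Dia a, 0
3. not (not c implies Box Dia not c), 0
4. not c, 0
5. Dia a, 0
6. not Box Dia not c, 0
7. a, 1
8. not Dia not c, 2
9. c, 2
Accessibility: 0R0, 0R1, 0R2, 1R1, 2R2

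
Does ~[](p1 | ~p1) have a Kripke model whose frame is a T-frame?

Unsatisfiable (every branch closes)

1. ~[](p1 | ~p1), w0
2. ~(p1 | ~p1), w1   [~[]-rule on 1: fresh world w1, w0Rw1]
3. ~p1, w1   [~|-rule on 2]
4. p1, w1   [~|-rule on 2]
Accessibility: w0Rw0, w0Rw1, w1Rw1
Branch closes: p1 and ~p1 both at w1.
All branches of the tableau close; one closing branch shown above.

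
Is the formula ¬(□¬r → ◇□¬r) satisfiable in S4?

No, unsatisfiable

1. ¬(□¬r → ◇□¬r), u
2. □¬r, u
3. ¬◇□¬r, u
4. ¬r, u
5. ¬□¬r, u
6. r, v
7. ¬r, v
Accessibility: uRu, uRv, vRv
Branch closes: r and ¬r both at v.
All branches of the tableau close; one closing branch shown above.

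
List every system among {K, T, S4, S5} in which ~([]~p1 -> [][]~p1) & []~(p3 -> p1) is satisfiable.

T-tableau for the formula:
1. ~([]~p1 -> [][]~p1) & []~(p3 -> p1), w0
2. ~([]~p1 -> [][]~p1), w0
3. []~(p3 -> p1), w0
4. []~p1, w0
5. ~[][]~p1, w0
6. ~(p3 -> p1), w0
7. p3, w0
8. ~p1, w0
9. ~[]~p1, w1
10. ~(p3 -> p1), w1
11. p3, w1
12. ~p1, w1
13. p1, w2
Accessibility: w0Rw0, w0Rw1, w1Rw1, w1Rw2, w2Rw2
Complete open branch: satisfiable in T, hence also in K (this T-model is also a K-model).
S4-tableau for the formula:
1. ~([]~p1 -> [][]~p1) & []~(p3 -> p1), w0
2. ~([]~p1 -> [][]~p1), w0
3. []~(p3 -> p1), w0
4. []~p1, w0
5. ~[][]~p1, w0
6. ~(p3 -> p1), w0
7. p3, w0
8. ~p1, w0
9. ~[]~p1, w1
10. ~(p3 -> p1), w1
11. p3, w1
12. ~p1, w1
13. p1, w2
14. ~(p3 -> p1), w2
15. p3, w2
16. ~p1, w2
Accessibility: w0Rw0, w0Rw1, w0Rw2, w1Rw1, w1Rw2, w2Rw2
Branch closes: p1 and ~p1 both at w2.
Every branch closes (one shown): unsatisfiable in S4, hence also in S5 (every S5-frame is an S4-frame).

K, T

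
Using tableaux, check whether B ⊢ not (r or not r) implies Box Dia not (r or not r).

Tableau for the negation not (not (r or not r) implies Box Dia not (r or not r)):
1. not (not (r or not r) implies Box Dia not (r or not r)), u
2. not (r or not r), u   [neg-implies-rule on 1]
3. not Box Dia not (r or not r), u   [neg-implies-rule on 1]
4. not r, u   [neg-or-rule on 2]
5. r, u   [neg-or-rule on 2]
Accessibility: uRu
Branch closes: r and not r both at u.
All branches of the negation close; one closing branch shown above.

Yes, valid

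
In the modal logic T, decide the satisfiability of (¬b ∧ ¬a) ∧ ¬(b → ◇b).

1. (¬b ∧ ¬a) ∧ ¬(b → ◇b), u
2. ¬b ∧ ¬a, u
3. ¬(b → ◇b), u
4. ¬b, u
5. ¬a, u
6. b, u
7. ¬◇b, u
Accessibility: uRu
Branch closes: b and ¬b both at u.
Every branch closes; the branch above is one of them.

Unsatisfiable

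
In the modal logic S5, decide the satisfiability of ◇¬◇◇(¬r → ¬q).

1. ◇¬◇◇(¬r → ¬q), 0
2. ¬◇◇(¬r → ¬q), 1   [◇-rule on 1: fresh world 1, 0R1]
3. ¬◇(¬r → ¬q), 0   [¬◇-rule on 2 via 1R0]
4. ¬◇(¬r → ¬q), 1   [¬◇-rule on 2 via 1R1]
5. ¬(¬r → ¬q), 0   [¬◇-rule on 3 via 0R0]
6. ¬r, 0   [¬→-rule on 5]
7. q, 0   [¬→-rule on 5]
8. ¬(¬r → ¬q), 1   [¬◇-rule on 3 via 0R1]
9. ¬r, 1   [¬→-rule on 8]
10. q, 1   [¬→-rule on 8]
Accessibility: 0R0, 0R1, 1R0, 1R1

Satisfiable (open branch found)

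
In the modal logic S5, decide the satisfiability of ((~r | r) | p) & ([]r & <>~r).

No, unsatisfiable

1. ((~r | r) | p) & ([]r & <>~r), 0
2. (~r | r) | p, 0   [&-rule on 1]
3. []r & <>~r, 0   [&-rule on 1]
4. []r, 0   [&-rule on 3]
5. <>~r, 0   [&-rule on 3]
6. r, 0   [[]-rule on 4 via 0R0]
7. ~r | r, 0   [|-rule on 2 (branches; this branch)]
8. ~r, 1   [<>-rule on 5: fresh world 1, 0R1]
9. r, 1   [[]-rule on 4 via 0R1]
Accessibility: 0R0, 0R1, 1R0, 1R1
Branch closes: r and ~r both at 1.
Every branch closes; the branch above is one of them.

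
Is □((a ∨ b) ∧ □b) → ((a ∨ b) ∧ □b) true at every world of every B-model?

Tableau for the negation ¬(□((a ∨ b) ∧ □b) → ((a ∨ b) ∧ □b)):
1. ¬(□((a ∨ b) ∧ □b) → ((a ∨ b) ∧ □b)), 0
2. □((a ∨ b) ∧ □b), 0
3. ¬((a ∨ b) ∧ □b), 0
4. (a ∨ b) ∧ □b, 0
5. a ∨ b, 0
6. □b, 0
7. b, 0
8. ¬□b, 0
9. ¬b, 1
10. (a ∨ b) ∧ □b, 1
11. a ∨ b, 1
12. □b, 1
13. b, 1
Accessibility: 0R0, 0R1, 1R0, 1R1
Branch closes: b and ¬b both at 1.
Every branch of the negation's tableau closes; the branch above is one of them.

Valid in B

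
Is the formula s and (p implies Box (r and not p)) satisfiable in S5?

1. s and (p implies Box (r and not p)), u
2. s, u
3. p implies Box (r and not p), u
4. Box (r and not p), u
5. r and not p, u
6. r, u
7. not p, u
Accessibility: uRu

Yes, satisfiable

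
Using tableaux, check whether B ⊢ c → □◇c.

Yes, valid

Tableau for the negation ¬(c → □◇c):
1. ¬(c → □◇c), u
2. c, u
3. ¬□◇c, u
4. ¬◇c, v
5. ¬c, u
Accessibility: uRu, uRv, vRu, vRv
Branch closes: c and ¬c both at u.
All branches of the negation close; one closing branch shown above.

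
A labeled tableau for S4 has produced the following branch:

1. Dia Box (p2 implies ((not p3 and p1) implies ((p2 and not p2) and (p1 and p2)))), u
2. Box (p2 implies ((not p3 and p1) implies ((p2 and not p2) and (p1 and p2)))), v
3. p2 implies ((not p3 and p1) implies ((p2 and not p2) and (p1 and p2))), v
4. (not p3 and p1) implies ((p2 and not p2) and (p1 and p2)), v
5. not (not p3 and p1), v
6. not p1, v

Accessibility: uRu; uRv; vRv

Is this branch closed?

No, open

No atom appears with both signs at the same world.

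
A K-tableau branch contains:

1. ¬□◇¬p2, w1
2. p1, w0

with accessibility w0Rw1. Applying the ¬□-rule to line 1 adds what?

a fresh world w2 with w1Rw2, and ¬◇¬p2 at w2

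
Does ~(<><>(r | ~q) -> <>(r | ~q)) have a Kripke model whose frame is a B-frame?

Satisfiable (open branch found)

1. ~(<><>(r | ~q) -> <>(r | ~q)), w0
2. <><>(r | ~q), w0
3. ~<>(r | ~q), w0
4. ~(r | ~q), w0
5. ~r, w0
6. q, w0
7. <>(r | ~q), w1
8. ~(r | ~q), w1
9. ~r, w1
10. q, w1
11. r | ~q, w2
12. ~q, w2
Accessibility: w0Rw0, w0Rw1, w1Rw0, w1Rw1, w1Rw2, w2Rw1, w2Rw2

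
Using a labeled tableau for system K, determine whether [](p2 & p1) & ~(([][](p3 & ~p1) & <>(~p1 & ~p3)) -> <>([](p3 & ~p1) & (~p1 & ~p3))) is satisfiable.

No, unsatisfiable

1. [](p2 & p1) & ~(([][](p3 & ~p1) & <>(~p1 & ~p3)) -> <>([](p3 & ~p1) & (~p1 & ~p3))), w0
2. [](p2 & p1), w0   [&-rule on 1]
3. ~(([][](p3 & ~p1) & <>(~p1 & ~p3)) -> <>([](p3 & ~p1) & (~p1 & ~p3))), w0   [&-rule on 1]
4. [][](p3 & ~p1) & <>(~p1 & ~p3), w0   [~->-rule on 3]
5. ~<>([](p3 & ~p1) & (~p1 & ~p3)), w0   [~->-rule on 3]
6. [][](p3 & ~p1), w0   [&-rule on 4]
7. <>(~p1 & ~p3), w0   [&-rule on 4]
8. ~p1 & ~p3, w1   [<>-rule on 7: fresh world w1, w0Rw1]
9. ~p1, w1   [&-rule on 8]
10. ~p3, w1   [&-rule on 8]
11. p2 & p1, w1   [[]-rule on 2 via w0Rw1]
12. p2, w1   [&-rule on 11]
13. p1, w1   [&-rule on 11]
Accessibility: w0Rw1
Branch closes: p1 and ~p1 both at w1.
(One branch shown.) All branches close.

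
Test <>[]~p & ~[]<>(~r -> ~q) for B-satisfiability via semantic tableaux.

Satisfiable (open branch found)

1. <>[]~p & ~[]<>(~r -> ~q), u
2. <>[]~p, u
3. ~[]<>(~r -> ~q), u
4. []~p, v
5. ~p, u
6. ~p, v
7. ~<>(~r -> ~q), w
8. ~(~r -> ~q), u
9. ~r, u
10. q, u
11. ~(~r -> ~q), w
12. ~r, w
13. q, w
Accessibility: uRu, uRv, uRw, vRu, vRv, wRu, wRw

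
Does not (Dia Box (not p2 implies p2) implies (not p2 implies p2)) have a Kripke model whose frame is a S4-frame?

1. not (Dia Box (not p2 implies p2) implies (not p2 implies p2)), w0
2. Dia Box (not p2 implies p2), w0   [neg-implies-rule on 1]
3. not (not p2 implies p2), w0   [neg-implies-rule on 1]
4. not p2, w0   [neg-implies-rule on 3]
5. Box (not p2 implies p2), w1   [Dia-rule on 2: fresh world w1, w0Rw1]
6. not p2 implies p2, w1   [Box-rule on 5 via w1Rw1]
7. p2, w1   [implies-rule on 6 (branches; this branch)]
Accessibility: w0Rw0, w0Rw1, w1Rw1

Satisfiable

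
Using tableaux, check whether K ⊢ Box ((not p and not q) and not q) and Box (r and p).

Tableau for the negation not (Box ((not p and not q) and not q) and Box (r and p)):
1. not (Box ((not p and not q) and not q) and Box (r and p)), 0
2. not Box (r and p), 0
3. not (r and p), 1
4. not p, 1
Accessibility: 0R1
The negation has an open branch (countermodel exists).

No, not valid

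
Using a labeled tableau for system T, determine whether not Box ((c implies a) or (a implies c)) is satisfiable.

Unsatisfiable

1. not Box ((c implies a) or (a implies c)), 0
2. not ((c implies a) or (a implies c)), 1
3. not (c implies a), 1
4. not (a implies c), 1
5. c, 1
6. not a, 1
7. a, 1
8. not c, 1
Accessibility: 0R0, 0R1, 1R1
Branch closes: a and not a both at 1.
Every branch closes; the branch above is one of them.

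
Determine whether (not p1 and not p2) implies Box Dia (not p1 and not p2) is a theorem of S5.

Tableau for the negation not ((not p1 and not p2) implies Box Dia (not p1 and not p2)):
1. not ((not p1 and not p2) implies Box Dia (not p1 and not p2)), w0
2. not p1 and not p2, w0   [neg-implies-rule on 1]
3. not Box Dia (not p1 and not p2), w0   [neg-implies-rule on 1]
4. not p1, w0   [and-rule on 2]
5. not p2, w0   [and-rule on 2]
6. not Dia (not p1 and not p2), w1   [neg-Box-rule on 3: fresh world w1, w0Rw1]
7. not (not p1 and not p2), w0   [neg-Dia-rule on 6 via w1Rw0]
8. not (not p1 and not p2), w1   [neg-Dia-rule on 6 via w1Rw1]
9. p2, w0   [neg-and-rule on 7 (branches; this branch)]
Accessibility: w0Rw0, w0Rw1, w1Rw0, w1Rw1
Branch closes: p2 and not p2 both at w0.
Every branch of the negation's tableau closes; the branch above is one of them.

Valid in S5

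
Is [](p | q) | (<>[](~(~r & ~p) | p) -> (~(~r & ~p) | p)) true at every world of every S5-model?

Tableau for the negation ~([](p | q) | (<>[](~(~r & ~p) | p) -> (~(~r & ~p) | p))):
1. ~([](p | q) | (<>[](~(~r & ~p) | p) -> (~(~r & ~p) | p))), u
2. ~[](p | q), u   [~|-rule on 1]
3. ~(<>[](~(~r & ~p) | p) -> (~(~r & ~p) | p)), u   [~|-rule on 1]
4. <>[](~(~r & ~p) | p), u   [~->-rule on 3]
5. ~(~(~r & ~p) | p), u   [~->-rule on 3]
6. ~r & ~p, u   [~|-rule on 5]
7. ~p, u   [~|-rule on 5]
8. ~r, u   [&-rule on 6]
9. ~(p | q), v   [~[]-rule on 2: fresh world v, uRv]
10. ~p, v   [~|-rule on 9]
11. ~q, v   [~|-rule on 9]
12. [](~(~r & ~p) | p), w   [<>-rule on 4: fresh world w, uRw]
13. ~(~r & ~p) | p, u   [[]-rule on 12 via wRu]
14. ~(~r & ~p) | p, v   [[]-rule on 12 via wRv]
15. ~(~r & ~p) | p, w   [[]-rule on 12 via wRw]
16. ~(~r & ~p), u   [|-rule on 13 (branches; this branch)]
17. ~(~r & ~p), v   [|-rule on 14 (branches; this branch)]
18. p, w   [|-rule on 15 (branches; this branch)]
19. p, u   [~&-rule on 16 (branches; this branch)]
Accessibility: uRu, uRv, uRw, vRu, vRv, vRw, wRu, wRv, wRw
Branch closes: p and ~p both at u.
Every branch of the negation's tableau closes; the branch above is one of them.

Valid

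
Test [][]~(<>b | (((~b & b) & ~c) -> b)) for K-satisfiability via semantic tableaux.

Satisfiable

1. [][]~(<>b | (((~b & b) & ~c) -> b)), w0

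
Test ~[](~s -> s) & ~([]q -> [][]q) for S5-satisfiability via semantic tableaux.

Unsatisfiable

1. ~[](~s -> s) & ~([]q -> [][]q), 0
2. ~[](~s -> s), 0   [&-rule on 1]
3. ~([]q -> [][]q), 0   [&-rule on 1]
4. []q, 0   [~->-rule on 3]
5. ~[][]q, 0   [~->-rule on 3]
6. q, 0   [[]-rule on 4 via 0R0]
7. ~(~s -> s), 1   [~[]-rule on 2: fresh world 1, 0R1]
8. ~s, 1   [~->-rule on 7]
9. q, 1   [[]-rule on 4 via 0R1]
10. ~[]q, 2   [~[]-rule on 5: fresh world 2, 0R2]
11. q, 2   [[]-rule on 4 via 0R2]
12. ~q, 3   [~[]-rule on 10: fresh world 3, 2R3]
13. q, 3   [[]-rule on 4 via 0R3]
Accessibility: 0R0, 0R1, 0R2, 0R3, 1R0, 1R1, 1R2, 1R3, 2R0, 2R1, 2R2, 2R3, 3R0, 3R1, 3R2, 3R3
Branch closes: q and ~q both at 3.
Every branch closes; the branch above is one of them.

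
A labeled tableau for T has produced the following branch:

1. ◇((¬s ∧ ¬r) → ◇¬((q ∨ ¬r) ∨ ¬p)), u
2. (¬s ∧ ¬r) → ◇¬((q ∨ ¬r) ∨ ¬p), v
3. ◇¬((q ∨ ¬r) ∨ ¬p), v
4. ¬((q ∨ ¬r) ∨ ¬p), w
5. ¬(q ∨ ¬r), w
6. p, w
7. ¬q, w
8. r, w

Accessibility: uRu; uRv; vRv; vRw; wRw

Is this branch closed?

There is no literal clash: for every atom and world, at most one sign appears.

Open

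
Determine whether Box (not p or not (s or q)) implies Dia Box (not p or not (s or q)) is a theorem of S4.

Valid

Tableau for the negation not (Box (not p or not (s or q)) implies Dia Box (not p or not (s or q))):
1. not (Box (not p or not (s or q)) implies Dia Box (not p or not (s or q))), 0
2. Box (not p or not (s or q)), 0
3. not Dia Box (not p or not (s or q)), 0
4. not p or not (s or q), 0
5. not Box (not p or not (s or q)), 0
6. not (s or q), 0
7. not s, 0
8. not q, 0
9. not (not p or not (s or q)), 1
10. p, 1
11. s or q, 1
12. not p or not (s or q), 1
13. not Box (not p or not (s or q)), 1
14. q, 1
15. not (s or q), 1
16. not s, 1
17. not q, 1
Accessibility: 0R0, 0R1, 1R1
Branch closes: q and not q both at 1.
Every branch of the negation's tableau closes; the branch above is one of them.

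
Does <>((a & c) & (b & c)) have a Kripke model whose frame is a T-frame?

Yes, satisfiable

1. <>((a & c) & (b & c)), u
2. (a & c) & (b & c), v
3. a & c, v
4. b & c, v
5. a, v
6. c, v
7. b, v
Accessibility: uRu, uRv, vRv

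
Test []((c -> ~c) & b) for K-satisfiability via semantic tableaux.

Satisfiable (open branch found)

1. []((c -> ~c) & b), u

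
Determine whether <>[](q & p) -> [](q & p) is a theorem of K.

Not valid

Tableau for the negation ~(<>[](q & p) -> [](q & p)):
1. ~(<>[](q & p) -> [](q & p)), 0
2. <>[](q & p), 0
3. ~[](q & p), 0
4. [](q & p), 1
5. ~(q & p), 2
6. ~p, 2
Accessibility: 0R1, 0R2
The negation has an open branch (countermodel exists).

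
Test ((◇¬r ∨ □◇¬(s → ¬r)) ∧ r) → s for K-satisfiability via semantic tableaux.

1. ((◇¬r ∨ □◇¬(s → ¬r)) ∧ r) → s, w0
2. s, w0   [→-rule on 1 (branches; this branch)]

Satisfiable (open branch found)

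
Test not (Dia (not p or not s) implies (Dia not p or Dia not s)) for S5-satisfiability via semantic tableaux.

1. not (Dia (not p or not s) implies (Dia not p or Dia not s)), 0
2. Dia (not p or not s), 0
3. not (Dia not p or Dia not s), 0
4. not Dia not p, 0
5. not Dia not s, 0
6. p, 0
7. s, 0
8. not p or not s, 1
9. p, 1
10. s, 1
11. not s, 1
Accessibility: 0R0, 0R1, 1R0, 1R1
Branch closes: s and not s both at 1.
(One branch shown.) All branches close.

No, unsatisfiable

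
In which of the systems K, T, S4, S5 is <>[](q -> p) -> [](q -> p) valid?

S5

S4-tableau for the negation ~(<>[](q -> p) -> [](q -> p)):
1. ~(<>[](q -> p) -> [](q -> p)), w0
2. <>[](q -> p), w0
3. ~[](q -> p), w0
4. [](q -> p), w1
5. q -> p, w1
6. p, w1
7. ~(q -> p), w2
8. q, w2
9. ~p, w2
Accessibility: w0Rw0, w0Rw1, w0Rw2, w1Rw1, w2Rw2
Complete open branch: countermodel on an S4-frame, so not valid in S4, nor in K, T (the same frame is also a K-frame and a T-frame).
S5-tableau for the negation ~(<>[](q -> p) -> [](q -> p)):
1. ~(<>[](q -> p) -> [](q -> p)), w0
2. <>[](q -> p), w0
3. ~[](q -> p), w0
4. [](q -> p), w1
5. q -> p, w0
6. q -> p, w1
7. p, w0
8. p, w1
9. ~(q -> p), w2
10. q, w2
11. ~p, w2
12. q -> p, w2
13. p, w2
Accessibility: w0Rw0, w0Rw1, w0Rw2, w1Rw0, w1Rw1, w1Rw2, w2Rw0, w2Rw1, w2Rw2
Branch closes: p and ~p both at w2.
Every branch closes (one shown): valid in S5.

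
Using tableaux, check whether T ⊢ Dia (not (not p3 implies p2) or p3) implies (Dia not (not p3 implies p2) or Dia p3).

Tableau for the negation not (Dia (not (not p3 implies p2) or p3) implies (Dia not (not p3 implies p2) or Dia p3)):
1. not (Dia (not (not p3 implies p2) or p3) implies (Dia not (not p3 implies p2) or Dia p3)), 0
2. Dia (not (not p3 implies p2) or p3), 0
3. not (Dia not (not p3 implies p2) or Dia p3), 0
4. not Dia not (not p3 implies p2), 0
5. not Dia p3, 0
6. not p3 implies p2, 0
7. not p3, 0
8. p2, 0
9. not (not p3 implies p2) or p3, 1
10. not p3 implies p2, 1
11. not p3, 1
12. not (not p3 implies p2), 1
13. not p2, 1
14. p2, 1
Accessibility: 0R0, 0R1, 1R1
Branch closes: p2 and not p2 both at 1.
Every branch of the negation's tableau closes; the branch above is one of them.

Valid in T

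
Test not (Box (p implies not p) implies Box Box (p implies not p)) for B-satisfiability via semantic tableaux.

1. not (Box (p implies not p) implies Box Box (p implies not p)), u
2. Box (p implies not p), u
3. not Box Box (p implies not p), u
4. p implies not p, u
5. not p, u
6. not Box (p implies not p), v
7. p implies not p, v
8. not p, v
9. not (p implies not p), w
10. p, w
Accessibility: uRu, uRv, vRu, vRv, vRw, wRv, wRw

Satisfiable (open branch found)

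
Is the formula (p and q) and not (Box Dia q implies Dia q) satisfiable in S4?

No, unsatisfiable

1. (p and q) and not (Box Dia q implies Dia q), 0
2. p and q, 0
3. not (Box Dia q implies Dia q), 0
4. p, 0
5. q, 0
6. Box Dia q, 0
7. not Dia q, 0
8. Dia q, 0
9. not q, 0
Accessibility: 0R0
Branch closes: q and not q both at 0.
All branches of the tableau close; one closing branch shown above.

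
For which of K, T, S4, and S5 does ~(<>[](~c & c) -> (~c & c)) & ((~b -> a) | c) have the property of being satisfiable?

K-tableau for the formula:
1. ~(<>[](~c & c) -> (~c & c)) & ((~b -> a) | c), u
2. ~(<>[](~c & c) -> (~c & c)), u
3. (~b -> a) | c, u
4. <>[](~c & c), u
5. ~(~c & c), u
6. c, u
7. [](~c & c), v
Accessibility: uRv
Complete open branch: satisfiable in K.
T-tableau for the formula:
1. ~(<>[](~c & c) -> (~c & c)) & ((~b -> a) | c), u
2. ~(<>[](~c & c) -> (~c & c)), u
3. (~b -> a) | c, u
4. <>[](~c & c), u
5. ~(~c & c), u
6. ~b -> a, u
7. ~c, u
8. a, u
9. [](~c & c), v
10. ~c & c, v
11. ~c, v
12. c, v
Accessibility: uRu, uRv, vRv
Branch closes: c and ~c both at v.
Every branch closes (one shown): unsatisfiable in T, hence also in S4, S5 (every S4/S5-frame is a T-frame).

K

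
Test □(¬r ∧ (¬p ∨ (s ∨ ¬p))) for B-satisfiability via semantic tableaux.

Satisfiable

1. □(¬r ∧ (¬p ∨ (s ∨ ¬p))), 0
2. ¬r ∧ (¬p ∨ (s ∨ ¬p)), 0   [□-rule on 1 via 0R0]
3. ¬r, 0   [∧-rule on 2]
4. ¬p ∨ (s ∨ ¬p), 0   [∧-rule on 2]
5. s ∨ ¬p, 0   [∨-rule on 4 (branches; this branch)]
6. ¬p, 0   [∨-rule on 5 (branches; this branch)]
Accessibility: 0R0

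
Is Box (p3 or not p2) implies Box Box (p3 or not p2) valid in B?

Tableau for the negation not (Box (p3 or not p2) implies Box Box (p3 or not p2)):
1. not (Box (p3 or not p2) implies Box Box (p3 or not p2)), u
2. Box (p3 or not p2), u
3. not Box Box (p3 or not p2), u
4. p3 or not p2, u
5. not p2, u
6. not Box (p3 or not p2), v
7. p3 or not p2, v
8. not p2, v
9. not (p3 or not p2), w
10. not p3, w
11. p2, w
Accessibility: uRu, uRv, vRu, vRv, vRw, wRv, wRw
The negation has an open branch (countermodel exists).

No, not valid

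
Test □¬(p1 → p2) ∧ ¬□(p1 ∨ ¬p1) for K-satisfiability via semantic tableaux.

Unsatisfiable (every branch closes)

1. □¬(p1 → p2) ∧ ¬□(p1 ∨ ¬p1), w0
2. □¬(p1 → p2), w0   [∧-rule on 1]
3. ¬□(p1 ∨ ¬p1), w0   [∧-rule on 1]
4. ¬(p1 ∨ ¬p1), w1   [¬□-rule on 3: fresh world w1, w0Rw1]
5. ¬p1, w1   [¬∨-rule on 4]
6. p1, w1   [¬∨-rule on 4]
Accessibility: w0Rw1
Branch closes: p1 and ¬p1 both at w1.
(One branch shown.) All branches close.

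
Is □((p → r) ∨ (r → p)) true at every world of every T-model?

Valid

Tableau for the negation ¬□((p → r) ∨ (r → p)):
1. ¬□((p → r) ∨ (r → p)), 0
2. ¬((p → r) ∨ (r → p)), 1
3. ¬(p → r), 1
4. ¬(r → p), 1
5. p, 1
6. ¬r, 1
7. r, 1
8. ¬p, 1
Accessibility: 0R0, 0R1, 1R1
Branch closes: r and ¬r both at 1.
Every branch of the negation's tableau closes; the branch above is one of them.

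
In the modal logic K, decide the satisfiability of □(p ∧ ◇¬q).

Yes, satisfiable

1. □(p ∧ ◇¬q), 0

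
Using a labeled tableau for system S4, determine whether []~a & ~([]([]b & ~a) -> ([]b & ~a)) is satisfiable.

Unsatisfiable

1. []~a & ~([]([]b & ~a) -> ([]b & ~a)), u
2. []~a, u
3. ~([]([]b & ~a) -> ([]b & ~a)), u
4. []([]b & ~a), u
5. ~([]b & ~a), u
6. ~a, u
7. []b & ~a, u
8. []b, u
9. b, u
10. ~[]b, u
11. ~b, v
12. ~a, v
13. []b & ~a, v
14. []b, v
15. b, v
Accessibility: uRu, uRv, vRv
Branch closes: b and ~b both at v.
All branches of the tableau close; one closing branch shown above.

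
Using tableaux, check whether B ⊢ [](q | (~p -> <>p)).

No, not valid

Tableau for the negation ~[](q | (~p -> <>p)):
1. ~[](q | (~p -> <>p)), 0
2. ~(q | (~p -> <>p)), 1
3. ~q, 1
4. ~(~p -> <>p), 1
5. ~p, 1
6. ~<>p, 1
7. ~p, 0
Accessibility: 0R0, 0R1, 1R0, 1R1
The negation has an open branch (countermodel exists).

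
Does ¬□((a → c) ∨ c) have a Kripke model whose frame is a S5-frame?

1. ¬□((a → c) ∨ c), w0
2. ¬((a → c) ∨ c), w1   [¬□-rule on 1: fresh world w1, w0Rw1]
3. ¬(a → c), w1   [¬∨-rule on 2]
4. ¬c, w1   [¬∨-rule on 2]
5. a, w1   [¬→-rule on 3]
Accessibility: w0Rw0, w0Rw1, w1Rw0, w1Rw1

Yes, satisfiable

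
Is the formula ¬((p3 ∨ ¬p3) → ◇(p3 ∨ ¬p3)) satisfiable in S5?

1. ¬((p3 ∨ ¬p3) → ◇(p3 ∨ ¬p3)), 0
2. p3 ∨ ¬p3, 0
3. ¬◇(p3 ∨ ¬p3), 0
4. ¬(p3 ∨ ¬p3), 0
5. ¬p3, 0
6. p3, 0
Accessibility: 0R0
Branch closes: p3 and ¬p3 both at 0.
All branches of the tableau close; one closing branch shown above.

Unsatisfiable (every branch closes)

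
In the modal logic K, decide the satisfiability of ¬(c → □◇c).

1. ¬(c → □◇c), 0
2. c, 0
3. ¬□◇c, 0
4. ¬◇c, 1
Accessibility: 0R1

Satisfiable (open branch found)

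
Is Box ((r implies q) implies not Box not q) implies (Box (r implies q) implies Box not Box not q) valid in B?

Tableau for the negation not (Box ((r implies q) implies not Box not q) implies (Box (r implies q) implies Box not Box not q)):
1. not (Box ((r implies q) implies not Box not q) implies (Box (r implies q) implies Box not Box not q)), 0
2. Box ((r implies q) implies not Box not q), 0
3. not (Box (r implies q) implies Box not Box not q), 0
4. Box (r implies q), 0
5. not Box not Box not q, 0
6. (r implies q) implies not Box not q, 0
7. r implies q, 0
8. not Box not q, 0
9. not r, 0
10. Box not q, 1
11. (r implies q) implies not Box not q, 1
12. r implies q, 1
13. not q, 0
14. not q, 1
15. not Box not q, 1
16. not r, 1
17. q, 2
18. (r implies q) implies not Box not q, 2
19. r implies q, 2
20. not Box not q, 2
21. q, 3
22. not q, 3
Accessibility: 0R0, 0R1, 0R2, 1R0, 1R1, 1R3, 2R0, 2R2, 3R1, 3R3
Branch closes: q and not q both at 3.
Every branch of the negation's tableau closes; the branch above is one of them.

Valid in B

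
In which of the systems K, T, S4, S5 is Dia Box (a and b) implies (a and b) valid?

S5

S5-tableau for the negation not (Dia Box (a and b) implies (a and b)):
1. not (Dia Box (a and b) implies (a and b)), w0
2. Dia Box (a and b), w0   [neg-implies-rule on 1]
3. not (a and b), w0   [neg-implies-rule on 1]
4. not b, w0   [neg-and-rule on 3 (branches; this branch)]
5. Box (a and b), w1   [Dia-rule on 2: fresh world w1, w0Rw1]
6. a and b, w0   [Box-rule on 5 via w1Rw0]
7. a, w0   [and-rule on 6]
8. b, w0   [and-rule on 6]
Accessibility: w0Rw0, w0Rw1, w1Rw0, w1Rw1
Branch closes: b and not b both at w0.
Every branch closes (one shown): valid in S5.
S4-tableau for the negation not (Dia Box (a and b) implies (a and b)):
1. not (Dia Box (a and b) implies (a and b)), w0
2. Dia Box (a and b), w0   [neg-implies-rule on 1]
3. not (a and b), w0   [neg-implies-rule on 1]
4. not b, w0   [neg-and-rule on 3 (branches; this branch)]
5. Box (a and b), w1   [Dia-rule on 2: fresh world w1, w0Rw1]
6. a and b, w1   [Box-rule on 5 via w1Rw1]
7. a, w1   [and-rule on 6]
8. b, w1   [and-rule on 6]
Accessibility: w0Rw0, w0Rw1, w1Rw1
Complete open branch: countermodel on an S4-frame, so not valid in S4, nor in K, T (the same frame is also a K-frame and a T-frame).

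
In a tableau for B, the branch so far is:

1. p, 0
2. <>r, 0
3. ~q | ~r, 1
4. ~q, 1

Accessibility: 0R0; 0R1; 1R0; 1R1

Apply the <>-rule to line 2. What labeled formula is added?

a fresh world 2 with 0R2, and r at 2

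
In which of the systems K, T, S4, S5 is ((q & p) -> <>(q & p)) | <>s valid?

T, S4, S5

K-tableau for the negation ~(((q & p) -> <>(q & p)) | <>s):
1. ~(((q & p) -> <>(q & p)) | <>s), u
2. ~((q & p) -> <>(q & p)), u
3. ~<>s, u
4. q & p, u
5. ~<>(q & p), u
6. q, u
7. p, u
Complete open branch: countermodel on a K-frame, so not valid in K.
T-tableau for the negation ~(((q & p) -> <>(q & p)) | <>s):
1. ~(((q & p) -> <>(q & p)) | <>s), u
2. ~((q & p) -> <>(q & p)), u
3. ~<>s, u
4. q & p, u
5. ~<>(q & p), u
6. q, u
7. p, u
8. ~s, u
9. ~(q & p), u
10. ~p, u
Accessibility: uRu
Branch closes: p and ~p both at u.
Every branch closes (one shown): valid in T, hence also in S4, S5 (every theorem of T is a theorem of S4 and S5).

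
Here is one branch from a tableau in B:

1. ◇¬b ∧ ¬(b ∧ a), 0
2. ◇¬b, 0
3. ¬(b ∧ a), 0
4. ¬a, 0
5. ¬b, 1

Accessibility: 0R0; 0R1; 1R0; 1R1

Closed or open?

No atom appears with both signs at the same world.

Open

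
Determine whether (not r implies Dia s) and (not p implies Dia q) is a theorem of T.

Not valid

Tableau for the negation not ((not r implies Dia s) and (not p implies Dia q)):
1. not ((not r implies Dia s) and (not p implies Dia q)), u
2. not (not p implies Dia q), u
3. not p, u
4. not Dia q, u
5. not q, u
Accessibility: uRu
The negation has an open branch (countermodel exists).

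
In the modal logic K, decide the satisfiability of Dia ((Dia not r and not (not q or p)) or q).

1. Dia ((Dia not r and not (not q or p)) or q), 0
2. (Dia not r and not (not q or p)) or q, 1
3. q, 1
Accessibility: 0R1

Satisfiable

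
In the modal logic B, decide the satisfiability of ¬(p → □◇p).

No, unsatisfiable

1. ¬(p → □◇p), 0
2. p, 0
3. ¬□◇p, 0
4. ¬◇p, 1
5. ¬p, 0
Accessibility: 0R0, 0R1, 1R0, 1R1
Branch closes: p and ¬p both at 0.
All branches of the tableau close; one closing branch shown above.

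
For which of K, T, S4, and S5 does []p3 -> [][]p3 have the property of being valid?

T-tableau for the negation ~([]p3 -> [][]p3):
1. ~([]p3 -> [][]p3), 0
2. []p3, 0
3. ~[][]p3, 0
4. p3, 0
5. ~[]p3, 1
6. p3, 1
7. ~p3, 2
Accessibility: 0R0, 0R1, 1R1, 1R2, 2R2
Complete open branch: countermodel on a T-frame, so not valid in T, nor in K (the same frame is also a K-frame).
S4-tableau for the negation ~([]p3 -> [][]p3):
1. ~([]p3 -> [][]p3), 0
2. []p3, 0
3. ~[][]p3, 0
4. p3, 0
5. ~[]p3, 1
6. p3, 1
7. ~p3, 2
8. p3, 2
Accessibility: 0R0, 0R1, 0R2, 1R1, 1R2, 2R2
Branch closes: p3 and ~p3 both at 2.
Every branch closes (one shown): valid in S4, hence also in S5 (every theorem of S4 is a theorem of S5).

S4, S5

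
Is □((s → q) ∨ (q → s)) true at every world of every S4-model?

Yes, valid

Tableau for the negation ¬□((s → q) ∨ (q → s)):
1. ¬□((s → q) ∨ (q → s)), 0
2. ¬((s → q) ∨ (q → s)), 1
3. ¬(s → q), 1
4. ¬(q → s), 1
5. s, 1
6. ¬q, 1
7. q, 1
8. ¬s, 1
Accessibility: 0R0, 0R1, 1R1
Branch closes: q and ¬q both at 1.
Every branch of the negation's tableau closes; the branch above is one of them.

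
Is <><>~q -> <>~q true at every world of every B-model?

No, not valid

Tableau for the negation ~(<><>~q -> <>~q):
1. ~(<><>~q -> <>~q), 0
2. <><>~q, 0   [~->-rule on 1]
3. ~<>~q, 0   [~->-rule on 1]
4. q, 0   [~<>-rule on 3 via 0R0]
5. <>~q, 1   [<>-rule on 2: fresh world 1, 0R1]
6. q, 1   [~<>-rule on 3 via 0R1]
7. ~q, 2   [<>-rule on 5: fresh world 2, 1R2]
Accessibility: 0R0, 0R1, 1R0, 1R1, 1R2, 2R1, 2R2
The negation has an open branch (countermodel exists).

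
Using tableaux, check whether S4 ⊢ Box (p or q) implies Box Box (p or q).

Tableau for the negation not (Box (p or q) implies Box Box (p or q)):
1. not (Box (p or q) implies Box Box (p or q)), u
2. Box (p or q), u
3. not Box Box (p or q), u
4. p or q, u
5. q, u
6. not Box (p or q), v
7. p or q, v
8. q, v
9. not (p or q), w
10. not p, w
11. not q, w
12. p or q, w
13. q, w
Accessibility: uRu, uRv, uRw, vRv, vRw, wRw
Branch closes: q and not q both at w.
Every branch of the negation's tableau closes; the branch above is one of them.

Yes, valid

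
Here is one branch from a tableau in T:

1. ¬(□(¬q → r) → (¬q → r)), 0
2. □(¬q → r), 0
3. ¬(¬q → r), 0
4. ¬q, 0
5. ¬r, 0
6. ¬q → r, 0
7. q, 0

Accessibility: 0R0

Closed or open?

Yes, closed

Both q and ¬q appear at 0.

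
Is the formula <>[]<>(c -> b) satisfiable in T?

1. <>[]<>(c -> b), 0
2. []<>(c -> b), 1
3. <>(c -> b), 1
4. c -> b, 2
5. <>(c -> b), 2
6. b, 2
7. c -> b, 3
8. b, 3
Accessibility: 0R0, 0R1, 1R1, 1R2, 2R2, 2R3, 3R3

Yes, satisfiable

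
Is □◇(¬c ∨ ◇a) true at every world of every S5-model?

Tableau for the negation ¬□◇(¬c ∨ ◇a):
1. ¬□◇(¬c ∨ ◇a), u
2. ¬◇(¬c ∨ ◇a), v
3. ¬(¬c ∨ ◇a), u
4. c, u
5. ¬◇a, u
6. ¬(¬c ∨ ◇a), v
7. c, v
8. ¬◇a, v
9. ¬a, u
10. ¬a, v
Accessibility: uRu, uRv, vRu, vRv
The negation has an open branch (countermodel exists).

Not valid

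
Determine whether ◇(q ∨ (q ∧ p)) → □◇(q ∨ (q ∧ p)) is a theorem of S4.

Not valid

Tableau for the negation ¬(◇(q ∨ (q ∧ p)) → □◇(q ∨ (q ∧ p))):
1. ¬(◇(q ∨ (q ∧ p)) → □◇(q ∨ (q ∧ p))), u
2. ◇(q ∨ (q ∧ p)), u
3. ¬□◇(q ∨ (q ∧ p)), u
4. q ∨ (q ∧ p), v
5. q ∧ p, v
6. q, v
7. p, v
8. ¬◇(q ∨ (q ∧ p)), w
9. ¬(q ∨ (q ∧ p)), w
10. ¬q, w
11. ¬(q ∧ p), w
12. ¬p, w
Accessibility: uRu, uRv, uRw, vRv, wRw
The negation has an open branch (countermodel exists).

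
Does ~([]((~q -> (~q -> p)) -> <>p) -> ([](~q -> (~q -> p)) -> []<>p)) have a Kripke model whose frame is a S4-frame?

Unsatisfiable (every branch closes)

1. ~([]((~q -> (~q -> p)) -> <>p) -> ([](~q -> (~q -> p)) -> []<>p)), 0
2. []((~q -> (~q -> p)) -> <>p), 0   [~->-rule on 1]
3. ~([](~q -> (~q -> p)) -> []<>p), 0   [~->-rule on 1]
4. [](~q -> (~q -> p)), 0   [~->-rule on 3]
5. ~[]<>p, 0   [~->-rule on 3]
6. (~q -> (~q -> p)) -> <>p, 0   [[]-rule on 2 via 0R0]
7. ~q -> (~q -> p), 0   [[]-rule on 4 via 0R0]
8. <>p, 0   [->-rule on 6 (branches; this branch)]
9. ~q -> p, 0   [->-rule on 7 (branches; this branch)]
10. p, 0   [->-rule on 9 (branches; this branch)]
11. ~<>p, 1   [~[]-rule on 5: fresh world 1, 0R1]
12. (~q -> (~q -> p)) -> <>p, 1   [[]-rule on 2 via 0R1]
13. ~q -> (~q -> p), 1   [[]-rule on 4 via 0R1]
14. ~p, 1   [~<>-rule on 11 via 1R1]
15. <>p, 1   [->-rule on 12 (branches; this branch)]
16. ~q -> p, 1   [->-rule on 13 (branches; this branch)]
17. q, 1   [->-rule on 16 (branches; this branch)]
18. p, 2   [<>-rule on 8: fresh world 2, 0R2]
19. (~q -> (~q -> p)) -> <>p, 2   [[]-rule on 2 via 0R2]
20. ~q -> (~q -> p), 2   [[]-rule on 4 via 0R2]
21. <>p, 2   [->-rule on 19 (branches; this branch)]
22. ~q -> p, 2   [->-rule on 20 (branches; this branch)]
23. p, 3   [<>-rule on 15: fresh world 3, 1R3]
24. (~q -> (~q -> p)) -> <>p, 3   [[]-rule on 2 via 0R3]
25. ~q -> (~q -> p), 3   [[]-rule on 4 via 0R3]
26. ~p, 3   [~<>-rule on 11 via 1R3]
Accessibility: 0R0, 0R1, 0R2, 0R3, 1R1, 1R3, 2R2, 3R3
Branch closes: p and ~p both at 3.
Every branch closes; the branch above is one of them.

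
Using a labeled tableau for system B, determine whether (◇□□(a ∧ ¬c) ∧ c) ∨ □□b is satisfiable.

Yes, satisfiable

1. (◇□□(a ∧ ¬c) ∧ c) ∨ □□b, w0
2. □□b, w0
3. □b, w0
4. b, w0
Accessibility: w0Rw0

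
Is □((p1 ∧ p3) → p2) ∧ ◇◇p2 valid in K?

No, not valid

Tableau for the negation ¬(□((p1 ∧ p3) → p2) ∧ ◇◇p2):
1. ¬(□((p1 ∧ p3) → p2) ∧ ◇◇p2), u
2. ¬◇◇p2, u   [¬∧-rule on 1 (branches; this branch)]
The negation has an open branch (countermodel exists).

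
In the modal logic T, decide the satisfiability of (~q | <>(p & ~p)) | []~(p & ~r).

Yes, satisfiable

1. (~q | <>(p & ~p)) | []~(p & ~r), u
2. []~(p & ~r), u
3. ~(p & ~r), u
4. r, u
Accessibility: uRu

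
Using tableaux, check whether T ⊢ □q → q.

Yes, valid

Tableau for the negation ¬(□q → q):
1. ¬(□q → q), w0
2. □q, w0
3. ¬q, w0
4. q, w0
Accessibility: w0Rw0
Branch closes: q and ¬q both at w0.
Every branch of the negation's tableau closes; the branch above is one of them.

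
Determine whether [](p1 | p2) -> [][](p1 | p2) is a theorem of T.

Not valid

Tableau for the negation ~([](p1 | p2) -> [][](p1 | p2)):
1. ~([](p1 | p2) -> [][](p1 | p2)), 0
2. [](p1 | p2), 0
3. ~[][](p1 | p2), 0
4. p1 | p2, 0
5. p2, 0
6. ~[](p1 | p2), 1
7. p1 | p2, 1
8. p2, 1
9. ~(p1 | p2), 2
10. ~p1, 2
11. ~p2, 2
Accessibility: 0R0, 0R1, 1R1, 1R2, 2R2
The negation has an open branch (countermodel exists).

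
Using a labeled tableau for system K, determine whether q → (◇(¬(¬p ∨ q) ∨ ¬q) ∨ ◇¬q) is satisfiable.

Satisfiable (open branch found)

1. q → (◇(¬(¬p ∨ q) ∨ ¬q) ∨ ◇¬q), 0
2. ◇(¬(¬p ∨ q) ∨ ¬q) ∨ ◇¬q, 0
3. ◇¬q, 0
4. ¬q, 1
Accessibility: 0R1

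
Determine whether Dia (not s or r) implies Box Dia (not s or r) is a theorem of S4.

Tableau for the negation not (Dia (not s or r) implies Box Dia (not s or r)):
1. not (Dia (not s or r) implies Box Dia (not s or r)), w0
2. Dia (not s or r), w0   [neg-implies-rule on 1]
3. not Box Dia (not s or r), w0   [neg-implies-rule on 1]
4. not s or r, w1   [Dia-rule on 2: fresh world w1, w0Rw1]
5. r, w1   [or-rule on 4 (branches; this branch)]
6. not Dia (not s or r), w2   [neg-Box-rule on 3: fresh world w2, w0Rw2]
7. not (not s or r), w2   [neg-Dia-rule on 6 via w2Rw2]
8. s, w2   [neg-or-rule on 7]
9. not r, w2   [neg-or-rule on 7]
Accessibility: w0Rw0, w0Rw1, w0Rw2, w1Rw1, w2Rw2
The negation has an open branch (countermodel exists).

Invalid (countermodel exists)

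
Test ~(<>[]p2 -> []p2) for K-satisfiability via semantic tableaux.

Yes, satisfiable

1. ~(<>[]p2 -> []p2), w0
2. <>[]p2, w0   [~->-rule on 1]
3. ~[]p2, w0   [~->-rule on 1]
4. []p2, w1   [<>-rule on 2: fresh world w1, w0Rw1]
5. ~p2, w2   [~[]-rule on 3: fresh world w2, w0Rw2]
Accessibility: w0Rw1, w0Rw2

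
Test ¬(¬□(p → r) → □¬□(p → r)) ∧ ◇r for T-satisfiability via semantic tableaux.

1. ¬(¬□(p → r) → □¬□(p → r)) ∧ ◇r, w0
2. ¬(¬□(p → r) → □¬□(p → r)), w0
3. ◇r, w0
4. ¬□(p → r), w0
5. ¬□¬□(p → r), w0
6. r, w1
7. ¬(p → r), w2
8. p, w2
9. ¬r, w2
10. □(p → r), w3
11. p → r, w3
12. r, w3
Accessibility: w0Rw0, w0Rw1, w0Rw2, w0Rw3, w1Rw1, w2Rw2, w3Rw3

Yes, satisfiable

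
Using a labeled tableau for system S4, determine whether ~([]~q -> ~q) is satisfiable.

1. ~([]~q -> ~q), 0
2. []~q, 0   [~->-rule on 1]
3. q, 0   [~->-rule on 1]
4. ~q, 0   [[]-rule on 2 via 0R0]
Accessibility: 0R0
Branch closes: q and ~q both at 0.
(One branch shown.) All branches close.

No, unsatisfiable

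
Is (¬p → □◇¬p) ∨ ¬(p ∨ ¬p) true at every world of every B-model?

Yes, valid

Tableau for the negation ¬((¬p → □◇¬p) ∨ ¬(p ∨ ¬p)):
1. ¬((¬p → □◇¬p) ∨ ¬(p ∨ ¬p)), u
2. ¬(¬p → □◇¬p), u
3. p ∨ ¬p, u
4. ¬p, u
5. ¬□◇¬p, u
6. ¬◇¬p, v
7. p, u
Accessibility: uRu, uRv, vRu, vRv
Branch closes: p and ¬p both at u.
Every branch of the negation's tableau closes; the branch above is one of them.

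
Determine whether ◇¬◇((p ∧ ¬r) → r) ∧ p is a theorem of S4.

Not valid

Tableau for the negation ¬(◇¬◇((p ∧ ¬r) → r) ∧ p):
1. ¬(◇¬◇((p ∧ ¬r) → r) ∧ p), 0
2. ¬p, 0
Accessibility: 0R0
The negation has an open branch (countermodel exists).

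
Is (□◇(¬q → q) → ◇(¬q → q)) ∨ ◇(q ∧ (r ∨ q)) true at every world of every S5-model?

Yes, valid

Tableau for the negation ¬((□◇(¬q → q) → ◇(¬q → q)) ∨ ◇(q ∧ (r ∨ q))):
1. ¬((□◇(¬q → q) → ◇(¬q → q)) ∨ ◇(q ∧ (r ∨ q))), 0
2. ¬(□◇(¬q → q) → ◇(¬q → q)), 0   [¬∨-rule on 1]
3. ¬◇(q ∧ (r ∨ q)), 0   [¬∨-rule on 1]
4. □◇(¬q → q), 0   [¬→-rule on 2]
5. ¬◇(¬q → q), 0   [¬→-rule on 2]
6. ¬(q ∧ (r ∨ q)), 0   [¬◇-rule on 3 via 0R0]
7. ◇(¬q → q), 0   [□-rule on 4 via 0R0]
8. ¬(¬q → q), 0   [¬◇-rule on 5 via 0R0]
9. ¬q, 0   [¬→-rule on 8]
10. ¬(r ∨ q), 0   [¬∧-rule on 6 (branches; this branch)]
11. ¬r, 0   [¬∨-rule on 10]
12. ¬q → q, 1   [◇-rule on 7: fresh world 1, 0R1]
13. ¬(q ∧ (r ∨ q)), 1   [¬◇-rule on 3 via 0R1]
14. ◇(¬q → q), 1   [□-rule on 4 via 0R1]
15. ¬(¬q → q), 1   [¬◇-rule on 5 via 0R1]
16. ¬q, 1   [¬→-rule on 15]
17. q, 1   [→-rule on 12 (branches; this branch)]
Accessibility: 0R0, 0R1, 1R0, 1R1
Branch closes: q and ¬q both at 1.
All branches of the negation close; one closing branch shown above.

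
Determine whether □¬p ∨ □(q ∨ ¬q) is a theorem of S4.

Valid

Tableau for the negation ¬(□¬p ∨ □(q ∨ ¬q)):
1. ¬(□¬p ∨ □(q ∨ ¬q)), w0
2. ¬□¬p, w0
3. ¬□(q ∨ ¬q), w0
4. p, w1
5. ¬(q ∨ ¬q), w2
6. ¬q, w2
7. q, w2
Accessibility: w0Rw0, w0Rw1, w0Rw2, w1Rw1, w2Rw2
Branch closes: q and ¬q both at w2.
All branches of the negation close; one closing branch shown above.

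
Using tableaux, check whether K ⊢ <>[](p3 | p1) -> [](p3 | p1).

No, not valid

Tableau for the negation ~(<>[](p3 | p1) -> [](p3 | p1)):
1. ~(<>[](p3 | p1) -> [](p3 | p1)), 0
2. <>[](p3 | p1), 0
3. ~[](p3 | p1), 0
4. [](p3 | p1), 1
5. ~(p3 | p1), 2
6. ~p3, 2
7. ~p1, 2
Accessibility: 0R1, 0R2
The negation has an open branch (countermodel exists).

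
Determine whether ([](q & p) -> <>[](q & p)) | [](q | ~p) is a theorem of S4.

Valid in S4

Tableau for the negation ~(([](q & p) -> <>[](q & p)) | [](q | ~p)):
1. ~(([](q & p) -> <>[](q & p)) | [](q | ~p)), w0
2. ~([](q & p) -> <>[](q & p)), w0
3. ~[](q | ~p), w0
4. [](q & p), w0
5. ~<>[](q & p), w0
6. q & p, w0
7. q, w0
8. p, w0
9. ~[](q & p), w0
10. ~(q | ~p), w1
11. ~q, w1
12. p, w1
13. q & p, w1
14. q, w1
Accessibility: w0Rw0, w0Rw1, w1Rw1
Branch closes: q and ~q both at w1.
Every branch of the negation's tableau closes; the branch above is one of them.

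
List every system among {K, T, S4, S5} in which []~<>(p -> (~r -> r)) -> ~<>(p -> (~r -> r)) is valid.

T, S4, S5

K-tableau for the negation ~([]~<>(p -> (~r -> r)) -> ~<>(p -> (~r -> r))):
1. ~([]~<>(p -> (~r -> r)) -> ~<>(p -> (~r -> r))), w0
2. []~<>(p -> (~r -> r)), w0   [~->-rule on 1]
3. <>(p -> (~r -> r)), w0   [~->-rule on 1]
4. p -> (~r -> r), w1   [<>-rule on 3: fresh world w1, w0Rw1]
5. ~<>(p -> (~r -> r)), w1   [[]-rule on 2 via w0Rw1]
6. ~r -> r, w1   [->-rule on 4 (branches; this branch)]
7. r, w1   [->-rule on 6 (branches; this branch)]
Accessibility: w0Rw1
Complete open branch: countermodel on a K-frame, so not valid in K.
T-tableau for the negation ~([]~<>(p -> (~r -> r)) -> ~<>(p -> (~r -> r))):
1. ~([]~<>(p -> (~r -> r)) -> ~<>(p -> (~r -> r))), w0
2. []~<>(p -> (~r -> r)), w0   [~->-rule on 1]
3. <>(p -> (~r -> r)), w0   [~->-rule on 1]
4. ~<>(p -> (~r -> r)), w0   [[]-rule on 2 via w0Rw0]
5. ~(p -> (~r -> r)), w0   [~<>-rule on 4 via w0Rw0]
6. p, w0   [~->-rule on 5]
7. ~(~r -> r), w0   [~->-rule on 5]
8. ~r, w0   [~->-rule on 7]
9. p -> (~r -> r), w1   [<>-rule on 3: fresh world w1, w0Rw1]
10. ~<>(p -> (~r -> r)), w1   [[]-rule on 2 via w0Rw1]
11. ~(p -> (~r -> r)), w1   [~<>-rule on 4 via w0Rw1]
12. p, w1   [~->-rule on 11]
13. ~(~r -> r), w1   [~->-rule on 11]
14. ~r, w1   [~->-rule on 13]
15. ~r -> r, w1   [->-rule on 9 (branches; this branch)]
16. r, w1   [->-rule on 15 (branches; this branch)]
Accessibility: w0Rw0, w0Rw1, w1Rw1
Branch closes: r and ~r both at w1.
Every branch closes (one shown): valid in T, hence also in S4, S5 (every theorem of T is a theorem of S4 and S5).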